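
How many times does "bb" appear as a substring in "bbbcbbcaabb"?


Searching for "bb" in "bbbcbbcaabb"
Scanning each position:
  Position 0: "bb" => MATCH
  Position 1: "bb" => MATCH
  Position 2: "bc" => no
  Position 3: "cb" => no
  Position 4: "bb" => MATCH
  Position 5: "bc" => no
  Position 6: "ca" => no
  Position 7: "aa" => no
  Position 8: "ab" => no
  Position 9: "bb" => MATCH
Total occurrences: 4

4


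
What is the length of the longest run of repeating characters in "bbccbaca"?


Input: "bbccbaca"
Scanning for longest run:
  Position 1 ('b'): continues run of 'b', length=2
  Position 2 ('c'): new char, reset run to 1
  Position 3 ('c'): continues run of 'c', length=2
  Position 4 ('b'): new char, reset run to 1
  Position 5 ('a'): new char, reset run to 1
  Position 6 ('c'): new char, reset run to 1
  Position 7 ('a'): new char, reset run to 1
Longest run: 'b' with length 2

2


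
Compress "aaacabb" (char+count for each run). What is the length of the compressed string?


Input: aaacabb
Runs:
  'a' x 3 => "a3"
  'c' x 1 => "c1"
  'a' x 1 => "a1"
  'b' x 2 => "b2"
Compressed: "a3c1a1b2"
Compressed length: 8

8


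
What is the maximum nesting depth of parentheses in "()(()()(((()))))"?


Input: "()(()()(((()))))"
Tracking depth:
  Position 0 '(': depth becomes 1
  Position 1 ')': depth becomes 0
  Position 2 '(': depth becomes 1
  Position 3 '(': depth becomes 2
  Position 4 ')': depth becomes 1
  Position 5 '(': depth becomes 2
  Position 6 ')': depth becomes 1
  Position 7 '(': depth becomes 2
  Position 8 '(': depth becomes 3
  Position 9 '(': depth becomes 4
  Position 10 '(': depth becomes 5
  Position 11 ')': depth becomes 4
  Position 12 ')': depth becomes 3
  Position 13 ')': depth becomes 2
  Position 14 ')': depth becomes 1
  Position 15 ')': depth becomes 0
Maximum depth reached: 5

5


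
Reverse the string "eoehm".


Input: eoehm
Reading characters right to left:
  Position 4: 'm'
  Position 3: 'h'
  Position 2: 'e'
  Position 1: 'o'
  Position 0: 'e'
Reversed: mheoe

mheoe


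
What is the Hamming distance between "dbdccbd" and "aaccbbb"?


Comparing "dbdccbd" and "aaccbbb" position by position:
  Position 0: 'd' vs 'a' => differ
  Position 1: 'b' vs 'a' => differ
  Position 2: 'd' vs 'c' => differ
  Position 3: 'c' vs 'c' => same
  Position 4: 'c' vs 'b' => differ
  Position 5: 'b' vs 'b' => same
  Position 6: 'd' vs 'b' => differ
Total differences (Hamming distance): 5

5


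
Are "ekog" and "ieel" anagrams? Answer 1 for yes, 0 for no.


Strings: "ekog", "ieel"
Sorted first:  egko
Sorted second: eeil
Differ at position 1: 'g' vs 'e' => not anagrams

0


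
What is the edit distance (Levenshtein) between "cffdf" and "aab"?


Computing edit distance: "cffdf" -> "aab"
DP table:
           a    a    b
      0    1    2    3
  c   1    1    2    3
  f   2    2    2    3
  f   3    3    3    3
  d   4    4    4    4
  f   5    5    5    5
Edit distance = dp[5][3] = 5

5


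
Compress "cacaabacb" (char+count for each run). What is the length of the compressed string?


Input: cacaabacb
Runs:
  'c' x 1 => "c1"
  'a' x 1 => "a1"
  'c' x 1 => "c1"
  'a' x 2 => "a2"
  'b' x 1 => "b1"
  'a' x 1 => "a1"
  'c' x 1 => "c1"
  'b' x 1 => "b1"
Compressed: "c1a1c1a2b1a1c1b1"
Compressed length: 16

16


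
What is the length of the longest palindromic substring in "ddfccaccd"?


Input: "ddfccaccd"
Checking substrings for palindromes:
  [3:8] "ccacc" (len 5) => palindrome
  [4:7] "cac" (len 3) => palindrome
  [0:2] "dd" (len 2) => palindrome
  [3:5] "cc" (len 2) => palindrome
  [6:8] "cc" (len 2) => palindrome
Longest palindromic substring: "ccacc" with length 5

5


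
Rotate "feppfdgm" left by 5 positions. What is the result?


Input: "feppfdgm", rotate left by 5
First 5 characters: "feppf"
Remaining characters: "dgm"
Concatenate remaining + first: "dgm" + "feppf" = "dgmfeppf"

dgmfeppf


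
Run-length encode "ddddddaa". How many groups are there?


Input: ddddddaa
Scanning for consecutive runs:
  Group 1: 'd' x 6 (positions 0-5)
  Group 2: 'a' x 2 (positions 6-7)
Total groups: 2

2


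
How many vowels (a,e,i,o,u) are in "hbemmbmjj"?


Input: hbemmbmjj
Checking each character:
  'h' at position 0: consonant
  'b' at position 1: consonant
  'e' at position 2: vowel (running total: 1)
  'm' at position 3: consonant
  'm' at position 4: consonant
  'b' at position 5: consonant
  'm' at position 6: consonant
  'j' at position 7: consonant
  'j' at position 8: consonant
Total vowels: 1

1


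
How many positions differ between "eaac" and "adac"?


Comparing "eaac" and "adac" position by position:
  Position 0: 'e' vs 'a' => DIFFER
  Position 1: 'a' vs 'd' => DIFFER
  Position 2: 'a' vs 'a' => same
  Position 3: 'c' vs 'c' => same
Positions that differ: 2

2


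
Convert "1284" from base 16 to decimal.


Input: "1284" in base 16
Positional expansion:
  Digit '1' (value 1) x 16^3 = 4096
  Digit '2' (value 2) x 16^2 = 512
  Digit '8' (value 8) x 16^1 = 128
  Digit '4' (value 4) x 16^0 = 4
Sum = 4740

4740


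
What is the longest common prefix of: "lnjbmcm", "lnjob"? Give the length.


Words: lnjbmcm, lnjob
  Position 0: all 'l' => match
  Position 1: all 'n' => match
  Position 2: all 'j' => match
  Position 3: ('b', 'o') => mismatch, stop
LCP = "lnj" (length 3)

3


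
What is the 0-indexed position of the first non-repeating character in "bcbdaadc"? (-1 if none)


Input: bcbdaadc
Character frequencies:
  'a': 2
  'b': 2
  'c': 2
  'd': 2
Scanning left to right for freq == 1:
  Position 0 ('b'): freq=2, skip
  Position 1 ('c'): freq=2, skip
  Position 2 ('b'): freq=2, skip
  Position 3 ('d'): freq=2, skip
  Position 4 ('a'): freq=2, skip
  Position 5 ('a'): freq=2, skip
  Position 6 ('d'): freq=2, skip
  Position 7 ('c'): freq=2, skip
  No unique character found => answer = -1

-1


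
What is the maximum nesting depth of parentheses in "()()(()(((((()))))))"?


Input: "()()(()(((((()))))))"
Tracking depth:
  Position 0 '(': depth becomes 1
  Position 1 ')': depth becomes 0
  Position 2 '(': depth becomes 1
  Position 3 ')': depth becomes 0
  Position 4 '(': depth becomes 1
  Position 5 '(': depth becomes 2
  Position 6 ')': depth becomes 1
  Position 7 '(': depth becomes 2
  Position 8 '(': depth becomes 3
  Position 9 '(': depth becomes 4
  Position 10 '(': depth becomes 5
  Position 11 '(': depth becomes 6
  Position 12 '(': depth becomes 7
  Position 13 ')': depth becomes 6
  Position 14 ')': depth becomes 5
  Position 15 ')': depth becomes 4
  Position 16 ')': depth becomes 3
  Position 17 ')': depth becomes 2
  Position 18 ')': depth becomes 1
  Position 19 ')': depth becomes 0
Maximum depth reached: 7

7


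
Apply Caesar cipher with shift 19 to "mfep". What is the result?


Caesar cipher: shift "mfep" by 19
  'm' (pos 12) + 19 = pos 5 = 'f'
  'f' (pos 5) + 19 = pos 24 = 'y'
  'e' (pos 4) + 19 = pos 23 = 'x'
  'p' (pos 15) + 19 = pos 8 = 'i'
Result: fyxi

fyxi


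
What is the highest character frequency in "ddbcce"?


Input: ddbcce
Character counts:
  'b': 1
  'c': 2
  'd': 2
  'e': 1
Maximum frequency: 2

2


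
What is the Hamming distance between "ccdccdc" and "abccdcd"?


Comparing "ccdccdc" and "abccdcd" position by position:
  Position 0: 'c' vs 'a' => differ
  Position 1: 'c' vs 'b' => differ
  Position 2: 'd' vs 'c' => differ
  Position 3: 'c' vs 'c' => same
  Position 4: 'c' vs 'd' => differ
  Position 5: 'd' vs 'c' => differ
  Position 6: 'c' vs 'd' => differ
Total differences (Hamming distance): 6

6


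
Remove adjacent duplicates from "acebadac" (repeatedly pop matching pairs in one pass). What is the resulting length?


Input: acebadac
Stack-based adjacent duplicate removal:
  Read 'a': push. Stack: a
  Read 'c': push. Stack: ac
  Read 'e': push. Stack: ace
  Read 'b': push. Stack: aceb
  Read 'a': push. Stack: aceba
  Read 'd': push. Stack: acebad
  Read 'a': push. Stack: acebada
  Read 'c': push. Stack: acebadac
Final stack: "acebadac" (length 8)

8


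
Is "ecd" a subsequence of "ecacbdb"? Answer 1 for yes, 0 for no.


Check if "ecd" is a subsequence of "ecacbdb"
Greedy scan:
  Position 0 ('e'): matches sub[0] = 'e'
  Position 1 ('c'): matches sub[1] = 'c'
  Position 2 ('a'): no match needed
  Position 3 ('c'): no match needed
  Position 4 ('b'): no match needed
  Position 5 ('d'): matches sub[2] = 'd'
  Position 6 ('b'): no match needed
All 3 characters matched => is a subsequence

1


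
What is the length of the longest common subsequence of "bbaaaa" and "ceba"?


LCS of "bbaaaa" and "ceba"
DP table:
           c    e    b    a
      0    0    0    0    0
  b   0    0    0    1    1
  b   0    0    0    1    1
  a   0    0    0    1    2
  a   0    0    0    1    2
  a   0    0    0    1    2
  a   0    0    0    1    2
LCS length = dp[6][4] = 2

2


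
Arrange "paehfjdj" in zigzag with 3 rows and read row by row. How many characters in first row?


Zigzag "paehfjdj" into 3 rows:
Placing characters:
  'p' => row 0
  'a' => row 1
  'e' => row 2
  'h' => row 1
  'f' => row 0
  'j' => row 1
  'd' => row 2
  'j' => row 1
Rows:
  Row 0: "pf"
  Row 1: "ahjj"
  Row 2: "ed"
First row length: 2

2


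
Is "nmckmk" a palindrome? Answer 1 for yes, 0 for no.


Input: nmckmk
Reversed: kmkcmn
  Compare pos 0 ('n') with pos 5 ('k'): MISMATCH
  Compare pos 1 ('m') with pos 4 ('m'): match
  Compare pos 2 ('c') with pos 3 ('k'): MISMATCH
Result: not a palindrome

0


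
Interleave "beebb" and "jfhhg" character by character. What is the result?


Interleaving "beebb" and "jfhhg":
  Position 0: 'b' from first, 'j' from second => "bj"
  Position 1: 'e' from first, 'f' from second => "ef"
  Position 2: 'e' from first, 'h' from second => "eh"
  Position 3: 'b' from first, 'h' from second => "bh"
  Position 4: 'b' from first, 'g' from second => "bg"
Result: bjefehbhbg

bjefehbhbg


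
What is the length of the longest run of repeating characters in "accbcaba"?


Input: "accbcaba"
Scanning for longest run:
  Position 1 ('c'): new char, reset run to 1
  Position 2 ('c'): continues run of 'c', length=2
  Position 3 ('b'): new char, reset run to 1
  Position 4 ('c'): new char, reset run to 1
  Position 5 ('a'): new char, reset run to 1
  Position 6 ('b'): new char, reset run to 1
  Position 7 ('a'): new char, reset run to 1
Longest run: 'c' with length 2

2


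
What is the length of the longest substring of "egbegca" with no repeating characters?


Input: "egbegca"
Sliding window (track last position of each char):
  Position 0 ('e'): window [0,0] length 1 -- new best
  Position 1 ('g'): window [0,1] length 2 -- new best
  Position 2 ('b'): window [0,2] length 3 -- new best
  Position 3 ('e'): repeat (last at 0), move window start to 1
  Position 3 ('e'): window [1,3] length 3
  Position 4 ('g'): repeat (last at 1), move window start to 2
  Position 4 ('g'): window [2,4] length 3
  Position 5 ('c'): window [2,5] length 4 -- new best
  Position 6 ('a'): window [2,6] length 5 -- new best
Longest substring with no repeats: "begca" with length 5

5


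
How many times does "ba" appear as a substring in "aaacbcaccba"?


Searching for "ba" in "aaacbcaccba"
Scanning each position:
  Position 0: "aa" => no
  Position 1: "aa" => no
  Position 2: "ac" => no
  Position 3: "cb" => no
  Position 4: "bc" => no
  Position 5: "ca" => no
  Position 6: "ac" => no
  Position 7: "cc" => no
  Position 8: "cb" => no
  Position 9: "ba" => MATCH
Total occurrences: 1

1


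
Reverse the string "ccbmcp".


Input: ccbmcp
Reading characters right to left:
  Position 5: 'p'
  Position 4: 'c'
  Position 3: 'm'
  Position 2: 'b'
  Position 1: 'c'
  Position 0: 'c'
Reversed: pcmbcc

pcmbcc


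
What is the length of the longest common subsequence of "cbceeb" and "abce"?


LCS of "cbceeb" and "abce"
DP table:
           a    b    c    e
      0    0    0    0    0
  c   0    0    0    1    1
  b   0    0    1    1    1
  c   0    0    1    2    2
  e   0    0    1    2    3
  e   0    0    1    2    3
  b   0    0    1    2    3
LCS length = dp[6][4] = 3

3


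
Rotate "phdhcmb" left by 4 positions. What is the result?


Input: "phdhcmb", rotate left by 4
First 4 characters: "phdh"
Remaining characters: "cmb"
Concatenate remaining + first: "cmb" + "phdh" = "cmbphdh"

cmbphdh


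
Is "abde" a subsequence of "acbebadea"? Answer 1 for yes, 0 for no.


Check if "abde" is a subsequence of "acbebadea"
Greedy scan:
  Position 0 ('a'): matches sub[0] = 'a'
  Position 1 ('c'): no match needed
  Position 2 ('b'): matches sub[1] = 'b'
  Position 3 ('e'): no match needed
  Position 4 ('b'): no match needed
  Position 5 ('a'): no match needed
  Position 6 ('d'): matches sub[2] = 'd'
  Position 7 ('e'): matches sub[3] = 'e'
  Position 8 ('a'): no match needed
All 4 characters matched => is a subsequence

1


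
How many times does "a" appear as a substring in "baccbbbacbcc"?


Searching for "a" in "baccbbbacbcc"
Scanning each position:
  Position 0: "b" => no
  Position 1: "a" => MATCH
  Position 2: "c" => no
  Position 3: "c" => no
  Position 4: "b" => no
  Position 5: "b" => no
  Position 6: "b" => no
  Position 7: "a" => MATCH
  Position 8: "c" => no
  Position 9: "b" => no
  Position 10: "c" => no
  Position 11: "c" => no
Total occurrences: 2

2


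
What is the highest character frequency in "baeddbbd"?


Input: baeddbbd
Character counts:
  'a': 1
  'b': 3
  'd': 3
  'e': 1
Maximum frequency: 3

3


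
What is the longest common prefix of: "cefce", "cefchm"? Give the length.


Words: cefce, cefchm
  Position 0: all 'c' => match
  Position 1: all 'e' => match
  Position 2: all 'f' => match
  Position 3: all 'c' => match
  Position 4: ('e', 'h') => mismatch, stop
LCP = "cefc" (length 4)

4


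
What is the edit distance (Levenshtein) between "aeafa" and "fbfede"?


Computing edit distance: "aeafa" -> "fbfede"
DP table:
           f    b    f    e    d    e
      0    1    2    3    4    5    6
  a   1    1    2    3    4    5    6
  e   2    2    2    3    3    4    5
  a   3    3    3    3    4    4    5
  f   4    3    4    3    4    5    5
  a   5    4    4    4    4    5    6
Edit distance = dp[5][6] = 6

6


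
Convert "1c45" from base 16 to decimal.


Input: "1c45" in base 16
Positional expansion:
  Digit '1' (value 1) x 16^3 = 4096
  Digit 'c' (value 12) x 16^2 = 3072
  Digit '4' (value 4) x 16^1 = 64
  Digit '5' (value 5) x 16^0 = 5
Sum = 7237

7237


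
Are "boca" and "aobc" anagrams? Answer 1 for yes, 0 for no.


Strings: "boca", "aobc"
Sorted first:  abco
Sorted second: abco
Sorted forms match => anagrams

1


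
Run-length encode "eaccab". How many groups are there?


Input: eaccab
Scanning for consecutive runs:
  Group 1: 'e' x 1 (positions 0-0)
  Group 2: 'a' x 1 (positions 1-1)
  Group 3: 'c' x 2 (positions 2-3)
  Group 4: 'a' x 1 (positions 4-4)
  Group 5: 'b' x 1 (positions 5-5)
Total groups: 5

5


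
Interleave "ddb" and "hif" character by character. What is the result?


Interleaving "ddb" and "hif":
  Position 0: 'd' from first, 'h' from second => "dh"
  Position 1: 'd' from first, 'i' from second => "di"
  Position 2: 'b' from first, 'f' from second => "bf"
Result: dhdibf

dhdibf


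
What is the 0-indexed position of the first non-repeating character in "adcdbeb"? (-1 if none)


Input: adcdbeb
Character frequencies:
  'a': 1
  'b': 2
  'c': 1
  'd': 2
  'e': 1
Scanning left to right for freq == 1:
  Position 0 ('a'): unique! => answer = 0

0


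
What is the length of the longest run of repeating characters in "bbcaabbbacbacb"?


Input: "bbcaabbbacbacb"
Scanning for longest run:
  Position 1 ('b'): continues run of 'b', length=2
  Position 2 ('c'): new char, reset run to 1
  Position 3 ('a'): new char, reset run to 1
  Position 4 ('a'): continues run of 'a', length=2
  Position 5 ('b'): new char, reset run to 1
  Position 6 ('b'): continues run of 'b', length=2
  Position 7 ('b'): continues run of 'b', length=3
  Position 8 ('a'): new char, reset run to 1
  Position 9 ('c'): new char, reset run to 1
  Position 10 ('b'): new char, reset run to 1
  Position 11 ('a'): new char, reset run to 1
  Position 12 ('c'): new char, reset run to 1
  Position 13 ('b'): new char, reset run to 1
Longest run: 'b' with length 3

3


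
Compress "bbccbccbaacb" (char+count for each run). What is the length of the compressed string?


Input: bbccbccbaacb
Runs:
  'b' x 2 => "b2"
  'c' x 2 => "c2"
  'b' x 1 => "b1"
  'c' x 2 => "c2"
  'b' x 1 => "b1"
  'a' x 2 => "a2"
  'c' x 1 => "c1"
  'b' x 1 => "b1"
Compressed: "b2c2b1c2b1a2c1b1"
Compressed length: 16

16


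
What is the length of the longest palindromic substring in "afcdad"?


Input: "afcdad"
Checking substrings for palindromes:
  [3:6] "dad" (len 3) => palindrome
Longest palindromic substring: "dad" with length 3

3


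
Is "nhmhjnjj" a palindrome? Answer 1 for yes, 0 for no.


Input: nhmhjnjj
Reversed: jjnjhmhn
  Compare pos 0 ('n') with pos 7 ('j'): MISMATCH
  Compare pos 1 ('h') with pos 6 ('j'): MISMATCH
  Compare pos 2 ('m') with pos 5 ('n'): MISMATCH
  Compare pos 3 ('h') with pos 4 ('j'): MISMATCH
Result: not a palindrome

0


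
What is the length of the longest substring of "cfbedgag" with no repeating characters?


Input: "cfbedgag"
Sliding window (track last position of each char):
  Position 0 ('c'): window [0,0] length 1 -- new best
  Position 1 ('f'): window [0,1] length 2 -- new best
  Position 2 ('b'): window [0,2] length 3 -- new best
  Position 3 ('e'): window [0,3] length 4 -- new best
  Position 4 ('d'): window [0,4] length 5 -- new best
  Position 5 ('g'): window [0,5] length 6 -- new best
  Position 6 ('a'): window [0,6] length 7 -- new best
  Position 7 ('g'): repeat (last at 5), move window start to 6
  Position 7 ('g'): window [6,7] length 2
Longest substring with no repeats: "cfbedga" with length 7

7


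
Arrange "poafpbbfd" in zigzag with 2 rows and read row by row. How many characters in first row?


Zigzag "poafpbbfd" into 2 rows:
Placing characters:
  'p' => row 0
  'o' => row 1
  'a' => row 0
  'f' => row 1
  'p' => row 0
  'b' => row 1
  'b' => row 0
  'f' => row 1
  'd' => row 0
Rows:
  Row 0: "papbd"
  Row 1: "ofbf"
First row length: 5

5


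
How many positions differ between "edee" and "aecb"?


Comparing "edee" and "aecb" position by position:
  Position 0: 'e' vs 'a' => DIFFER
  Position 1: 'd' vs 'e' => DIFFER
  Position 2: 'e' vs 'c' => DIFFER
  Position 3: 'e' vs 'b' => DIFFER
Positions that differ: 4

4


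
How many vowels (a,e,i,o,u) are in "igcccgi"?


Input: igcccgi
Checking each character:
  'i' at position 0: vowel (running total: 1)
  'g' at position 1: consonant
  'c' at position 2: consonant
  'c' at position 3: consonant
  'c' at position 4: consonant
  'g' at position 5: consonant
  'i' at position 6: vowel (running total: 2)
Total vowels: 2

2


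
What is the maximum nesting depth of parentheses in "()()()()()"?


Input: "()()()()()"
Tracking depth:
  Position 0 '(': depth becomes 1
  Position 1 ')': depth becomes 0
  Position 2 '(': depth becomes 1
  Position 3 ')': depth becomes 0
  Position 4 '(': depth becomes 1
  Position 5 ')': depth becomes 0
  Position 6 '(': depth becomes 1
  Position 7 ')': depth becomes 0
  Position 8 '(': depth becomes 1
  Position 9 ')': depth becomes 0
Maximum depth reached: 1

1


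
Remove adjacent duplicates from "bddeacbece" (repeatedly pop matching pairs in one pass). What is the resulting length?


Input: bddeacbece
Stack-based adjacent duplicate removal:
  Read 'b': push. Stack: b
  Read 'd': push. Stack: bd
  Read 'd': matches stack top 'd' => pop. Stack: b
  Read 'e': push. Stack: be
  Read 'a': push. Stack: bea
  Read 'c': push. Stack: beac
  Read 'b': push. Stack: beacb
  Read 'e': push. Stack: beacbe
  Read 'c': push. Stack: beacbec
  Read 'e': push. Stack: beacbece
Final stack: "beacbece" (length 8)

8


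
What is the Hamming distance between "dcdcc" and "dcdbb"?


Comparing "dcdcc" and "dcdbb" position by position:
  Position 0: 'd' vs 'd' => same
  Position 1: 'c' vs 'c' => same
  Position 2: 'd' vs 'd' => same
  Position 3: 'c' vs 'b' => differ
  Position 4: 'c' vs 'b' => differ
Total differences (Hamming distance): 2

2


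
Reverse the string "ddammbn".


Input: ddammbn
Reading characters right to left:
  Position 6: 'n'
  Position 5: 'b'
  Position 4: 'm'
  Position 3: 'm'
  Position 2: 'a'
  Position 1: 'd'
  Position 0: 'd'
Reversed: nbmmadd

nbmmadd


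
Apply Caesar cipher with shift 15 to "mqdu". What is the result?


Caesar cipher: shift "mqdu" by 15
  'm' (pos 12) + 15 = pos 1 = 'b'
  'q' (pos 16) + 15 = pos 5 = 'f'
  'd' (pos 3) + 15 = pos 18 = 's'
  'u' (pos 20) + 15 = pos 9 = 'j'
Result: bfsj

bfsj


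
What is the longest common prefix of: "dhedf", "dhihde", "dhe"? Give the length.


Words: dhedf, dhihde, dhe
  Position 0: all 'd' => match
  Position 1: all 'h' => match
  Position 2: ('e', 'i', 'e') => mismatch, stop
LCP = "dh" (length 2)

2


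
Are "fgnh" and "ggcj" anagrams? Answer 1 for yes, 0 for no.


Strings: "fgnh", "ggcj"
Sorted first:  fghn
Sorted second: cggj
Differ at position 0: 'f' vs 'c' => not anagrams

0


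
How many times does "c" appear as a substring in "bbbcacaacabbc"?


Searching for "c" in "bbbcacaacabbc"
Scanning each position:
  Position 0: "b" => no
  Position 1: "b" => no
  Position 2: "b" => no
  Position 3: "c" => MATCH
  Position 4: "a" => no
  Position 5: "c" => MATCH
  Position 6: "a" => no
  Position 7: "a" => no
  Position 8: "c" => MATCH
  Position 9: "a" => no
  Position 10: "b" => no
  Position 11: "b" => no
  Position 12: "c" => MATCH
Total occurrences: 4

4


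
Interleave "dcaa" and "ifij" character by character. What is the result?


Interleaving "dcaa" and "ifij":
  Position 0: 'd' from first, 'i' from second => "di"
  Position 1: 'c' from first, 'f' from second => "cf"
  Position 2: 'a' from first, 'i' from second => "ai"
  Position 3: 'a' from first, 'j' from second => "aj"
Result: dicfaiaj

dicfaiaj


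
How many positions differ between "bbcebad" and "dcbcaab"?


Comparing "bbcebad" and "dcbcaab" position by position:
  Position 0: 'b' vs 'd' => DIFFER
  Position 1: 'b' vs 'c' => DIFFER
  Position 2: 'c' vs 'b' => DIFFER
  Position 3: 'e' vs 'c' => DIFFER
  Position 4: 'b' vs 'a' => DIFFER
  Position 5: 'a' vs 'a' => same
  Position 6: 'd' vs 'b' => DIFFER
Positions that differ: 6

6


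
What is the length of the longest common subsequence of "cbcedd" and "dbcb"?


LCS of "cbcedd" and "dbcb"
DP table:
           d    b    c    b
      0    0    0    0    0
  c   0    0    0    1    1
  b   0    0    1    1    2
  c   0    0    1    2    2
  e   0    0    1    2    2
  d   0    1    1    2    2
  d   0    1    1    2    2
LCS length = dp[6][4] = 2

2


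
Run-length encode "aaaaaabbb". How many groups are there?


Input: aaaaaabbb
Scanning for consecutive runs:
  Group 1: 'a' x 6 (positions 0-5)
  Group 2: 'b' x 3 (positions 6-8)
Total groups: 2

2


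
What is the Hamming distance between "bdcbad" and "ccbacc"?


Comparing "bdcbad" and "ccbacc" position by position:
  Position 0: 'b' vs 'c' => differ
  Position 1: 'd' vs 'c' => differ
  Position 2: 'c' vs 'b' => differ
  Position 3: 'b' vs 'a' => differ
  Position 4: 'a' vs 'c' => differ
  Position 5: 'd' vs 'c' => differ
Total differences (Hamming distance): 6

6


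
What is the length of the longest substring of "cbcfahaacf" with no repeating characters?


Input: "cbcfahaacf"
Sliding window (track last position of each char):
  Position 0 ('c'): window [0,0] length 1 -- new best
  Position 1 ('b'): window [0,1] length 2 -- new best
  Position 2 ('c'): repeat (last at 0), move window start to 1
  Position 2 ('c'): window [1,2] length 2
  Position 3 ('f'): window [1,3] length 3 -- new best
  Position 4 ('a'): window [1,4] length 4 -- new best
  Position 5 ('h'): window [1,5] length 5 -- new best
  Position 6 ('a'): repeat (last at 4), move window start to 5
  Position 6 ('a'): window [5,6] length 2
  Position 7 ('a'): repeat (last at 6), move window start to 7
  Position 7 ('a'): window [7,7] length 1
  Position 8 ('c'): window [7,8] length 2
  Position 9 ('f'): window [7,9] length 3
Longest substring with no repeats: "bcfah" with length 5

5


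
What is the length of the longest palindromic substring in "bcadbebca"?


Input: "bcadbebca"
Checking substrings for palindromes:
  [4:7] "beb" (len 3) => palindrome
Longest palindromic substring: "beb" with length 3

3


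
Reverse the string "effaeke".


Input: effaeke
Reading characters right to left:
  Position 6: 'e'
  Position 5: 'k'
  Position 4: 'e'
  Position 3: 'a'
  Position 2: 'f'
  Position 1: 'f'
  Position 0: 'e'
Reversed: ekeaffe

ekeaffe


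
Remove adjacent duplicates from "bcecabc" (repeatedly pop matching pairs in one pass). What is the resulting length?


Input: bcecabc
Stack-based adjacent duplicate removal:
  Read 'b': push. Stack: b
  Read 'c': push. Stack: bc
  Read 'e': push. Stack: bce
  Read 'c': push. Stack: bcec
  Read 'a': push. Stack: bceca
  Read 'b': push. Stack: bcecab
  Read 'c': push. Stack: bcecabc
Final stack: "bcecabc" (length 7)

7


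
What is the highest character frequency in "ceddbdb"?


Input: ceddbdb
Character counts:
  'b': 2
  'c': 1
  'd': 3
  'e': 1
Maximum frequency: 3

3


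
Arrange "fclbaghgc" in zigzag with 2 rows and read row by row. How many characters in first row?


Zigzag "fclbaghgc" into 2 rows:
Placing characters:
  'f' => row 0
  'c' => row 1
  'l' => row 0
  'b' => row 1
  'a' => row 0
  'g' => row 1
  'h' => row 0
  'g' => row 1
  'c' => row 0
Rows:
  Row 0: "flahc"
  Row 1: "cbgg"
First row length: 5

5


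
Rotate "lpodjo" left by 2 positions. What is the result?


Input: "lpodjo", rotate left by 2
First 2 characters: "lp"
Remaining characters: "odjo"
Concatenate remaining + first: "odjo" + "lp" = "odjolp"

odjolp


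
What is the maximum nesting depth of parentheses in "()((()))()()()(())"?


Input: "()((()))()()()(())"
Tracking depth:
  Position 0 '(': depth becomes 1
  Position 1 ')': depth becomes 0
  Position 2 '(': depth becomes 1
  Position 3 '(': depth becomes 2
  Position 4 '(': depth becomes 3
  Position 5 ')': depth becomes 2
  Position 6 ')': depth becomes 1
  Position 7 ')': depth becomes 0
  Position 8 '(': depth becomes 1
  Position 9 ')': depth becomes 0
  Position 10 '(': depth becomes 1
  Position 11 ')': depth becomes 0
  Position 12 '(': depth becomes 1
  Position 13 ')': depth becomes 0
  Position 14 '(': depth becomes 1
  Position 15 '(': depth becomes 2
  Position 16 ')': depth becomes 1
  Position 17 ')': depth becomes 0
Maximum depth reached: 3

3


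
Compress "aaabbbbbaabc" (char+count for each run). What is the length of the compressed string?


Input: aaabbbbbaabc
Runs:
  'a' x 3 => "a3"
  'b' x 5 => "b5"
  'a' x 2 => "a2"
  'b' x 1 => "b1"
  'c' x 1 => "c1"
Compressed: "a3b5a2b1c1"
Compressed length: 10

10


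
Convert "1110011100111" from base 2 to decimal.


Input: "1110011100111" in base 2
Positional expansion:
  Digit '1' (value 1) x 2^12 = 4096
  Digit '1' (value 1) x 2^11 = 2048
  Digit '1' (value 1) x 2^10 = 1024
  Digit '0' (value 0) x 2^9 = 0
  Digit '0' (value 0) x 2^8 = 0
  Digit '1' (value 1) x 2^7 = 128
  Digit '1' (value 1) x 2^6 = 64
  Digit '1' (value 1) x 2^5 = 32
  Digit '0' (value 0) x 2^4 = 0
  Digit '0' (value 0) x 2^3 = 0
  Digit '1' (value 1) x 2^2 = 4
  Digit '1' (value 1) x 2^1 = 2
  Digit '1' (value 1) x 2^0 = 1
Sum = 7399

7399


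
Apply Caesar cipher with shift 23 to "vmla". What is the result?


Caesar cipher: shift "vmla" by 23
  'v' (pos 21) + 23 = pos 18 = 's'
  'm' (pos 12) + 23 = pos 9 = 'j'
  'l' (pos 11) + 23 = pos 8 = 'i'
  'a' (pos 0) + 23 = pos 23 = 'x'
Result: sjix

sjix


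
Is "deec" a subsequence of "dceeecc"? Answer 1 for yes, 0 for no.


Check if "deec" is a subsequence of "dceeecc"
Greedy scan:
  Position 0 ('d'): matches sub[0] = 'd'
  Position 1 ('c'): no match needed
  Position 2 ('e'): matches sub[1] = 'e'
  Position 3 ('e'): matches sub[2] = 'e'
  Position 4 ('e'): no match needed
  Position 5 ('c'): matches sub[3] = 'c'
  Position 6 ('c'): no match needed
All 4 characters matched => is a subsequence

1


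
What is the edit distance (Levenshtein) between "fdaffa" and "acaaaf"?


Computing edit distance: "fdaffa" -> "acaaaf"
DP table:
           a    c    a    a    a    f
      0    1    2    3    4    5    6
  f   1    1    2    3    4    5    5
  d   2    2    2    3    4    5    6
  a   3    2    3    2    3    4    5
  f   4    3    3    3    3    4    4
  f   5    4    4    4    4    4    4
  a   6    5    5    4    4    4    5
Edit distance = dp[6][6] = 5

5


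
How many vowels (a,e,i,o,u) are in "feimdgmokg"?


Input: feimdgmokg
Checking each character:
  'f' at position 0: consonant
  'e' at position 1: vowel (running total: 1)
  'i' at position 2: vowel (running total: 2)
  'm' at position 3: consonant
  'd' at position 4: consonant
  'g' at position 5: consonant
  'm' at position 6: consonant
  'o' at position 7: vowel (running total: 3)
  'k' at position 8: consonant
  'g' at position 9: consonant
Total vowels: 3

3


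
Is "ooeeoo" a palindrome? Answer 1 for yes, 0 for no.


Input: ooeeoo
Reversed: ooeeoo
  Compare pos 0 ('o') with pos 5 ('o'): match
  Compare pos 1 ('o') with pos 4 ('o'): match
  Compare pos 2 ('e') with pos 3 ('e'): match
Result: palindrome

1


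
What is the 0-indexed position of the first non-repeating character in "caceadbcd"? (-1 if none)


Input: caceadbcd
Character frequencies:
  'a': 2
  'b': 1
  'c': 3
  'd': 2
  'e': 1
Scanning left to right for freq == 1:
  Position 0 ('c'): freq=3, skip
  Position 1 ('a'): freq=2, skip
  Position 2 ('c'): freq=3, skip
  Position 3 ('e'): unique! => answer = 3

3


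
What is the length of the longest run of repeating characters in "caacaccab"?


Input: "caacaccab"
Scanning for longest run:
  Position 1 ('a'): new char, reset run to 1
  Position 2 ('a'): continues run of 'a', length=2
  Position 3 ('c'): new char, reset run to 1
  Position 4 ('a'): new char, reset run to 1
  Position 5 ('c'): new char, reset run to 1
  Position 6 ('c'): continues run of 'c', length=2
  Position 7 ('a'): new char, reset run to 1
  Position 8 ('b'): new char, reset run to 1
Longest run: 'a' with length 2

2


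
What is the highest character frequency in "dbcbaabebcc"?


Input: dbcbaabebcc
Character counts:
  'a': 2
  'b': 4
  'c': 3
  'd': 1
  'e': 1
Maximum frequency: 4

4


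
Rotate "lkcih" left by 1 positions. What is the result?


Input: "lkcih", rotate left by 1
First 1 characters: "l"
Remaining characters: "kcih"
Concatenate remaining + first: "kcih" + "l" = "kcihl"

kcihl


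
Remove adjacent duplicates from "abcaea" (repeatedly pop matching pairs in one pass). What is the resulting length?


Input: abcaea
Stack-based adjacent duplicate removal:
  Read 'a': push. Stack: a
  Read 'b': push. Stack: ab
  Read 'c': push. Stack: abc
  Read 'a': push. Stack: abca
  Read 'e': push. Stack: abcae
  Read 'a': push. Stack: abcaea
Final stack: "abcaea" (length 6)

6


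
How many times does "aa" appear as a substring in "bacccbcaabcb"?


Searching for "aa" in "bacccbcaabcb"
Scanning each position:
  Position 0: "ba" => no
  Position 1: "ac" => no
  Position 2: "cc" => no
  Position 3: "cc" => no
  Position 4: "cb" => no
  Position 5: "bc" => no
  Position 6: "ca" => no
  Position 7: "aa" => MATCH
  Position 8: "ab" => no
  Position 9: "bc" => no
  Position 10: "cb" => no
Total occurrences: 1

1


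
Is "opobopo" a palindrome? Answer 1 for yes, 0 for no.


Input: opobopo
Reversed: opobopo
  Compare pos 0 ('o') with pos 6 ('o'): match
  Compare pos 1 ('p') with pos 5 ('p'): match
  Compare pos 2 ('o') with pos 4 ('o'): match
Result: palindrome

1


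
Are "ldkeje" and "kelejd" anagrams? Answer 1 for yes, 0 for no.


Strings: "ldkeje", "kelejd"
Sorted first:  deejkl
Sorted second: deejkl
Sorted forms match => anagrams

1


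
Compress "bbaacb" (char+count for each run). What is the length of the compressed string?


Input: bbaacb
Runs:
  'b' x 2 => "b2"
  'a' x 2 => "a2"
  'c' x 1 => "c1"
  'b' x 1 => "b1"
Compressed: "b2a2c1b1"
Compressed length: 8

8


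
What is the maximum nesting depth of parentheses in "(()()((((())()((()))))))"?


Input: "(()()((((())()((()))))))"
Tracking depth:
  Position 0 '(': depth becomes 1
  Position 1 '(': depth becomes 2
  Position 2 ')': depth becomes 1
  Position 3 '(': depth becomes 2
  Position 4 ')': depth becomes 1
  Position 5 '(': depth becomes 2
  Position 6 '(': depth becomes 3
  Position 7 '(': depth becomes 4
  Position 8 '(': depth becomes 5
  Position 9 '(': depth becomes 6
  Position 10 ')': depth becomes 5
  Position 11 ')': depth becomes 4
  Position 12 '(': depth becomes 5
  Position 13 ')': depth becomes 4
  Position 14 '(': depth becomes 5
  Position 15 '(': depth becomes 6
  Position 16 '(': depth becomes 7
  Position 17 ')': depth becomes 6
  Position 18 ')': depth becomes 5
  Position 19 ')': depth becomes 4
  Position 20 ')': depth becomes 3
  Position 21 ')': depth becomes 2
  Position 22 ')': depth becomes 1
  Position 23 ')': depth becomes 0
Maximum depth reached: 7

7


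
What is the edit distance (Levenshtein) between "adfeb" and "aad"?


Computing edit distance: "adfeb" -> "aad"
DP table:
           a    a    d
      0    1    2    3
  a   1    0    1    2
  d   2    1    1    1
  f   3    2    2    2
  e   4    3    3    3
  b   5    4    4    4
Edit distance = dp[5][3] = 4

4


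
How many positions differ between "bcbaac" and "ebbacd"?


Comparing "bcbaac" and "ebbacd" position by position:
  Position 0: 'b' vs 'e' => DIFFER
  Position 1: 'c' vs 'b' => DIFFER
  Position 2: 'b' vs 'b' => same
  Position 3: 'a' vs 'a' => same
  Position 4: 'a' vs 'c' => DIFFER
  Position 5: 'c' vs 'd' => DIFFER
Positions that differ: 4

4


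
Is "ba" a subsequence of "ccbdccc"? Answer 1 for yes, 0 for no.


Check if "ba" is a subsequence of "ccbdccc"
Greedy scan:
  Position 0 ('c'): no match needed
  Position 1 ('c'): no match needed
  Position 2 ('b'): matches sub[0] = 'b'
  Position 3 ('d'): no match needed
  Position 4 ('c'): no match needed
  Position 5 ('c'): no match needed
  Position 6 ('c'): no match needed
Only matched 1/2 characters => not a subsequence

0


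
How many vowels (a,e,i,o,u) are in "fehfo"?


Input: fehfo
Checking each character:
  'f' at position 0: consonant
  'e' at position 1: vowel (running total: 1)
  'h' at position 2: consonant
  'f' at position 3: consonant
  'o' at position 4: vowel (running total: 2)
Total vowels: 2

2


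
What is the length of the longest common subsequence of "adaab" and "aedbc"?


LCS of "adaab" and "aedbc"
DP table:
           a    e    d    b    c
      0    0    0    0    0    0
  a   0    1    1    1    1    1
  d   0    1    1    2    2    2
  a   0    1    1    2    2    2
  a   0    1    1    2    2    2
  b   0    1    1    2    3    3
LCS length = dp[5][5] = 3

3


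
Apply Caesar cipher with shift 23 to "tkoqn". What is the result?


Caesar cipher: shift "tkoqn" by 23
  't' (pos 19) + 23 = pos 16 = 'q'
  'k' (pos 10) + 23 = pos 7 = 'h'
  'o' (pos 14) + 23 = pos 11 = 'l'
  'q' (pos 16) + 23 = pos 13 = 'n'
  'n' (pos 13) + 23 = pos 10 = 'k'
Result: qhlnk

qhlnk


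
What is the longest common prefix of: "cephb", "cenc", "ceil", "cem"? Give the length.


Words: cephb, cenc, ceil, cem
  Position 0: all 'c' => match
  Position 1: all 'e' => match
  Position 2: ('p', 'n', 'i', 'm') => mismatch, stop
LCP = "ce" (length 2)

2


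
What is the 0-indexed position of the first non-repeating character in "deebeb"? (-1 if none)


Input: deebeb
Character frequencies:
  'b': 2
  'd': 1
  'e': 3
Scanning left to right for freq == 1:
  Position 0 ('d'): unique! => answer = 0

0


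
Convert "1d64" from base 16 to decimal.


Input: "1d64" in base 16
Positional expansion:
  Digit '1' (value 1) x 16^3 = 4096
  Digit 'd' (value 13) x 16^2 = 3328
  Digit '6' (value 6) x 16^1 = 96
  Digit '4' (value 4) x 16^0 = 4
Sum = 7524

7524


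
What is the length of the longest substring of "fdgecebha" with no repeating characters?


Input: "fdgecebha"
Sliding window (track last position of each char):
  Position 0 ('f'): window [0,0] length 1 -- new best
  Position 1 ('d'): window [0,1] length 2 -- new best
  Position 2 ('g'): window [0,2] length 3 -- new best
  Position 3 ('e'): window [0,3] length 4 -- new best
  Position 4 ('c'): window [0,4] length 5 -- new best
  Position 5 ('e'): repeat (last at 3), move window start to 4
  Position 5 ('e'): window [4,5] length 2
  Position 6 ('b'): window [4,6] length 3
  Position 7 ('h'): window [4,7] length 4
  Position 8 ('a'): window [4,8] length 5
Longest substring with no repeats: "fdgec" with length 5

5


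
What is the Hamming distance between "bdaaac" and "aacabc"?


Comparing "bdaaac" and "aacabc" position by position:
  Position 0: 'b' vs 'a' => differ
  Position 1: 'd' vs 'a' => differ
  Position 2: 'a' vs 'c' => differ
  Position 3: 'a' vs 'a' => same
  Position 4: 'a' vs 'b' => differ
  Position 5: 'c' vs 'c' => same
Total differences (Hamming distance): 4

4


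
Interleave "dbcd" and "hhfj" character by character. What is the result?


Interleaving "dbcd" and "hhfj":
  Position 0: 'd' from first, 'h' from second => "dh"
  Position 1: 'b' from first, 'h' from second => "bh"
  Position 2: 'c' from first, 'f' from second => "cf"
  Position 3: 'd' from first, 'j' from second => "dj"
Result: dhbhcfdj

dhbhcfdj


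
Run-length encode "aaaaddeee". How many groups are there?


Input: aaaaddeee
Scanning for consecutive runs:
  Group 1: 'a' x 4 (positions 0-3)
  Group 2: 'd' x 2 (positions 4-5)
  Group 3: 'e' x 3 (positions 6-8)
Total groups: 3

3


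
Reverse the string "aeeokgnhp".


Input: aeeokgnhp
Reading characters right to left:
  Position 8: 'p'
  Position 7: 'h'
  Position 6: 'n'
  Position 5: 'g'
  Position 4: 'k'
  Position 3: 'o'
  Position 2: 'e'
  Position 1: 'e'
  Position 0: 'a'
Reversed: phngkoeea

phngkoeea


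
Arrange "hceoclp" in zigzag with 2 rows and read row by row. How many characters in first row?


Zigzag "hceoclp" into 2 rows:
Placing characters:
  'h' => row 0
  'c' => row 1
  'e' => row 0
  'o' => row 1
  'c' => row 0
  'l' => row 1
  'p' => row 0
Rows:
  Row 0: "hecp"
  Row 1: "col"
First row length: 4

4


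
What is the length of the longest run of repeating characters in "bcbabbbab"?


Input: "bcbabbbab"
Scanning for longest run:
  Position 1 ('c'): new char, reset run to 1
  Position 2 ('b'): new char, reset run to 1
  Position 3 ('a'): new char, reset run to 1
  Position 4 ('b'): new char, reset run to 1
  Position 5 ('b'): continues run of 'b', length=2
  Position 6 ('b'): continues run of 'b', length=3
  Position 7 ('a'): new char, reset run to 1
  Position 8 ('b'): new char, reset run to 1
Longest run: 'b' with length 3

3


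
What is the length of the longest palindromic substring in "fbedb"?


Input: "fbedb"
Checking substrings for palindromes:
  No multi-char palindromic substrings found
Longest palindromic substring: "f" with length 1

1


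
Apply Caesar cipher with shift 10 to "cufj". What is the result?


Caesar cipher: shift "cufj" by 10
  'c' (pos 2) + 10 = pos 12 = 'm'
  'u' (pos 20) + 10 = pos 4 = 'e'
  'f' (pos 5) + 10 = pos 15 = 'p'
  'j' (pos 9) + 10 = pos 19 = 't'
Result: mept

mept


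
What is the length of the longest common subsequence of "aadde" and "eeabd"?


LCS of "aadde" and "eeabd"
DP table:
           e    e    a    b    d
      0    0    0    0    0    0
  a   0    0    0    1    1    1
  a   0    0    0    1    1    1
  d   0    0    0    1    1    2
  d   0    0    0    1    1    2
  e   0    1    1    1    1    2
LCS length = dp[5][5] = 2

2


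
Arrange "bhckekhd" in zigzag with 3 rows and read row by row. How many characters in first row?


Zigzag "bhckekhd" into 3 rows:
Placing characters:
  'b' => row 0
  'h' => row 1
  'c' => row 2
  'k' => row 1
  'e' => row 0
  'k' => row 1
  'h' => row 2
  'd' => row 1
Rows:
  Row 0: "be"
  Row 1: "hkkd"
  Row 2: "ch"
First row length: 2

2
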